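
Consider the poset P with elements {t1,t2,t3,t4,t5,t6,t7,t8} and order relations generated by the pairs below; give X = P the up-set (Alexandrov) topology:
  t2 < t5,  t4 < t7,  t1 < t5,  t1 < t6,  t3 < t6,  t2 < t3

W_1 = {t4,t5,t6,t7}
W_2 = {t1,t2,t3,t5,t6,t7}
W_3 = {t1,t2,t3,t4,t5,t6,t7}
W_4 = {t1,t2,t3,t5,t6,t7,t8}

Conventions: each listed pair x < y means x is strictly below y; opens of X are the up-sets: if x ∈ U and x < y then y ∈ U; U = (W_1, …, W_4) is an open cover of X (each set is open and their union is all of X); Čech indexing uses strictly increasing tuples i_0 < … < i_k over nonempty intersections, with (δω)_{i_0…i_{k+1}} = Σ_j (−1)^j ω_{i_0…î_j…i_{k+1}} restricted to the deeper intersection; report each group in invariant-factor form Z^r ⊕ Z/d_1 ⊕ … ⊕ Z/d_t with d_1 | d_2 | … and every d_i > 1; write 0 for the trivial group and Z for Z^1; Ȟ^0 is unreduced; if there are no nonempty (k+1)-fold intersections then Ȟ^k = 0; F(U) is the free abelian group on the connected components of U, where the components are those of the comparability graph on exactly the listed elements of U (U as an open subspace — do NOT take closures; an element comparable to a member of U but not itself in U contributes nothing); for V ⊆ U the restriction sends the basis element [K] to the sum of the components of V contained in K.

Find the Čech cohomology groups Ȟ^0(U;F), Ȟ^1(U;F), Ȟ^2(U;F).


nonempty intersections:
  W12={t5,t6,t7} W13={t4,t5,t6,t7} W14={t5,t6,t7} W23={t1,t2,t3,t5,t6,t7} W24={t1,t2,t3,t5,t6,t7} W34={t1,t2,t3,t5,t6,t7}
  W123={t5,t6,t7} W124={t5,t6,t7} W134={t5,t6,t7} W234={t1,t2,t3,t5,t6,t7}
  W1234={t5,t6,t7}
components per intersection:
  W1: {t4,t7} {t5} {t6}
  W2: {t1,t2,t3,t5,t6} {t7}
  W3: {t1,t2,t3,t5,t6} {t4,t7}
  W4: {t1,t2,t3,t5,t6} {t7} {t8}
  W12: {t5} {t6} {t7}
  W13: {t4,t7} {t5} {t6}
  W14: {t5} {t6} {t7}
  W23: {t1,t2,t3,t5,t6} {t7}
  W24: {t1,t2,t3,t5,t6} {t7}
  W34: {t1,t2,t3,t5,t6} {t7}
  W123: {t5} {t6} {t7}
  W124: {t5} {t6} {t7}
  W134: {t5} {t6} {t7}
  W234: {t1,t2,t3,t5,t6} {t7}
  W1234: {t5} {t6} {t7}
C dims 10,15,11,3; δ0: rk 7, SNF 1^7; δ1: rk 8, SNF 1^8; δ2: rk 3, SNF 1^3
Ȟ^0: (10−7)−0=3 ⇒ Z^3
Ȟ^1: (15−8)−7=0 ⇒ 0
Ȟ^2: (11−3)−8=0 ⇒ 0

Ȟ^0 = Z^3, Ȟ^1 = 0 and Ȟ^2 = 0


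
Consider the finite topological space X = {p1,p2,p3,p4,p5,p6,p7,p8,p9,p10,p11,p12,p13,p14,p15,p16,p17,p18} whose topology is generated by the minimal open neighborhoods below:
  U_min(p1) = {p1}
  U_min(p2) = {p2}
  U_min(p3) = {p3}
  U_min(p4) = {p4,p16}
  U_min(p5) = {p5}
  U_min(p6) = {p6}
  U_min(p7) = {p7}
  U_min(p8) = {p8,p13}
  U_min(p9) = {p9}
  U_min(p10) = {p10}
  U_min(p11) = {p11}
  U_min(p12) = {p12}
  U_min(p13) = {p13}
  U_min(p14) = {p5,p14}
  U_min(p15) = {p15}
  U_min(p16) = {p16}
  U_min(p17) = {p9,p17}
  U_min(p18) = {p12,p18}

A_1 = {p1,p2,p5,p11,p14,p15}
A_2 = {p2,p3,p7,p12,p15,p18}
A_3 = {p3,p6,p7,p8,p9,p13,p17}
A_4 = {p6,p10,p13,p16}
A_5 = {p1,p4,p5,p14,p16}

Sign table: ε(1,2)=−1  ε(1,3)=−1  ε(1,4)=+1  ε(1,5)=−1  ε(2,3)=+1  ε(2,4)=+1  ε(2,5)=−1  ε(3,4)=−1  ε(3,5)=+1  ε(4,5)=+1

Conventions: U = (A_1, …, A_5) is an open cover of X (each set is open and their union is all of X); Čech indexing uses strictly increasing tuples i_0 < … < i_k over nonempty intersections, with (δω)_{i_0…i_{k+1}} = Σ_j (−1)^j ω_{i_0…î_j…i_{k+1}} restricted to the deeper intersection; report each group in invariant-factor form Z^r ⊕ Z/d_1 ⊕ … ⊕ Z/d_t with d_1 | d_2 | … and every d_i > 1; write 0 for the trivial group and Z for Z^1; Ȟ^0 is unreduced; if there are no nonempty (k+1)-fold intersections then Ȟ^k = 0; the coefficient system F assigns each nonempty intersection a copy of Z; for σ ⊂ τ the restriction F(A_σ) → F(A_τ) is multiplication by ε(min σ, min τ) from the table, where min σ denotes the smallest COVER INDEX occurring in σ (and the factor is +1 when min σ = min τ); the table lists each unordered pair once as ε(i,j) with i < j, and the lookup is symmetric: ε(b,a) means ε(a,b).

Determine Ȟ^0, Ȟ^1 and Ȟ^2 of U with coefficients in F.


Ȟ^0 ≅ 0, Ȟ^1 ≅ Z/2 and Ȟ^2 ≅ 0

nonempty overlaps:
  A12={p2,p15} A15={p1,p5,p14} A23={p3,p7} A34={p6,p13} A45={p16}
C dims 5,5; δ0: rk 5, SNF 1^4·2
degree 0: 5−5−0 = 0 → Ȟ^0 ≅ 0
degree 1: 5−0−5 = 0 plus torsion [2] → Ȟ^1 ≅ Z/2
degree 2: 0−0−0 = 0 → Ȟ^2 ≅ 0


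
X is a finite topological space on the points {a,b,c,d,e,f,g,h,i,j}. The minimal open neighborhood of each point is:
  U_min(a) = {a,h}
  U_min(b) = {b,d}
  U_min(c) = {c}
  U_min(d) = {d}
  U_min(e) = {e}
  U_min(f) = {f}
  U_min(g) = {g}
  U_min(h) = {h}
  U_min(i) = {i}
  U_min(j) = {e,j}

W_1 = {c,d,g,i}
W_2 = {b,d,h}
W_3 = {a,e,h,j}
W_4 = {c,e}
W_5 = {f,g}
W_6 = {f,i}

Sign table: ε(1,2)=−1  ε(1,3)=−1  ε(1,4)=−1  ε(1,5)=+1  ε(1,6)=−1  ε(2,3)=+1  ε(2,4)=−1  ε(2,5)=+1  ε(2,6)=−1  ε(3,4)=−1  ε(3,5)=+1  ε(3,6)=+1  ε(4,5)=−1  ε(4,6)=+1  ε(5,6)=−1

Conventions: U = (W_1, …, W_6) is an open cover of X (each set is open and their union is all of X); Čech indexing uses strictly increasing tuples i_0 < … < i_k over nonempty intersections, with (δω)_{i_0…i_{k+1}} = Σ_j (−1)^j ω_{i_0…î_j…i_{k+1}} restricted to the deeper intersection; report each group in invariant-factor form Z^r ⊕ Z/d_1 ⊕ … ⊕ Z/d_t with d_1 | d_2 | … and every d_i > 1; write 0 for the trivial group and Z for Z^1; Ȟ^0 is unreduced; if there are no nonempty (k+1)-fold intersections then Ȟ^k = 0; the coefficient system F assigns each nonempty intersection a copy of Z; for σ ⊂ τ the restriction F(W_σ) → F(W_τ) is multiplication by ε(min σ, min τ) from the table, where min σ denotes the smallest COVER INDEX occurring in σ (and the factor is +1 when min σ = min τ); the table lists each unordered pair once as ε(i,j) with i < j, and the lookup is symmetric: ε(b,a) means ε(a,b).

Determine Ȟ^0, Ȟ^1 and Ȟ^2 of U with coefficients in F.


Ȟ^0(U;F) ≅ 0, Ȟ^1(U;F) ≅ Z ⊕ Z/2, Ȟ^2(U;F) ≅ 0

intersection data:
  W12={d} W14={c} W15={g} W16={i} W23={h} W34={e} W56={f}
C dims 6,7; δ0: rk 6, SNF 1^5·2
Ȟ^0 = (6 − 6) − 0 = 0, so Ȟ^0 ≅ 0
Ȟ^1 = (7 − 0) − 6 = 1 plus torsion [2], so Ȟ^1 ≅ Z ⊕ Z/2
Ȟ^2 = (0 − 0) − 0 = 0, so Ȟ^2 ≅ 0


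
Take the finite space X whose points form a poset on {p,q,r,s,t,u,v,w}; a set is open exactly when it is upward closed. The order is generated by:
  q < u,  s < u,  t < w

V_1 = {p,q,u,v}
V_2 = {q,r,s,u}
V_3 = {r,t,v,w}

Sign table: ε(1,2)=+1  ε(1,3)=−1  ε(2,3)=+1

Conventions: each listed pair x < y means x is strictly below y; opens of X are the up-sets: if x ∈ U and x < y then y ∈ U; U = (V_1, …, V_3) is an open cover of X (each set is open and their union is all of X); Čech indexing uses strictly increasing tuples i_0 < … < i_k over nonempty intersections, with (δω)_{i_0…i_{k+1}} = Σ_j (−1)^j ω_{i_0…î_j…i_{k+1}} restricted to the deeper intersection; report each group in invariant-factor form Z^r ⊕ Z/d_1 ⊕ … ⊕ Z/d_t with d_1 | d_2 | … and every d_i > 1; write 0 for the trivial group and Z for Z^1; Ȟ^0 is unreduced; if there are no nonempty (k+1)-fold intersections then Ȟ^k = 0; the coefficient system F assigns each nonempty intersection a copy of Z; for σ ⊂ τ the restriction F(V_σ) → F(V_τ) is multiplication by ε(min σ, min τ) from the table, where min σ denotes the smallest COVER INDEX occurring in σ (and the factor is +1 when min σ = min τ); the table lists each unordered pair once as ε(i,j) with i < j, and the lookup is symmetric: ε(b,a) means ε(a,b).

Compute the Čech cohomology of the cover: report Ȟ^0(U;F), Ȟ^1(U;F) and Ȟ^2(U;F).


nerve of the cover:
  V12={q,u} V13={v} V23={r}
C dims 3,3; δ0: rk 3, SNF 1^2·2
Ȟ^0 = (3 − 3) − 0 = 0, so Ȟ^0 ≅ 0
Ȟ^1 = (3 − 0) − 3 = 0 plus torsion [2], so Ȟ^1 ≅ Z/2
Ȟ^2 = (0 − 0) − 0 = 0, so Ȟ^2 ≅ 0

Ȟ^0 ≅ 0; Ȟ^1 ≅ Z/2; Ȟ^2 ≅ 0


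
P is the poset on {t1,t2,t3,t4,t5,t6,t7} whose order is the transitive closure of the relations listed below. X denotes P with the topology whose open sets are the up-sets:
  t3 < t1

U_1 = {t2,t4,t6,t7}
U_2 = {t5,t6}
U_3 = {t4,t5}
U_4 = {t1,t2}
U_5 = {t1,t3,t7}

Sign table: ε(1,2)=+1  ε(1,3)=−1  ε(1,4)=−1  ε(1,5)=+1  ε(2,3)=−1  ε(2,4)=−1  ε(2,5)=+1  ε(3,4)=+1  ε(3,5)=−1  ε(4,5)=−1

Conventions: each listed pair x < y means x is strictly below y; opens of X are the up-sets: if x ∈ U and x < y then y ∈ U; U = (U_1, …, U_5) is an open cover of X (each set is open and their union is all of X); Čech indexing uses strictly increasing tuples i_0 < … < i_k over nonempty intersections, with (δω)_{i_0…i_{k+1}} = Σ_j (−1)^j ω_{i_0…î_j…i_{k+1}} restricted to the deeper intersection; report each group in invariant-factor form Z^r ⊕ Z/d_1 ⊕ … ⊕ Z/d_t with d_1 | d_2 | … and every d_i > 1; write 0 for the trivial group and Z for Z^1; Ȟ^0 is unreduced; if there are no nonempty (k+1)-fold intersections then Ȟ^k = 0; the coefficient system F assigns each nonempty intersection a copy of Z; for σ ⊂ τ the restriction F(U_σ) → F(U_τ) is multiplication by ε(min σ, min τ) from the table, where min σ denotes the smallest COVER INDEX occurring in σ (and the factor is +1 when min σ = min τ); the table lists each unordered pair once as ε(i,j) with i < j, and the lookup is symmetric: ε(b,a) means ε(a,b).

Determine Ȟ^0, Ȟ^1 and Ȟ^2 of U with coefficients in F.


nonempty overlaps:
  U12={t6} U13={t4} U14={t2} U15={t7} U23={t5} U45={t1}
C dims 5,6; δ0: rk 4, SNF 1^4
degree 0: 5−4−0 = 1 → Ȟ^0 ≅ Z
degree 1: 6−0−4 = 2 → Ȟ^1 ≅ Z^2
degree 2: 0−0−0 = 0 → Ȟ^2 ≅ 0

Ȟ^0 = Z, Ȟ^1 = Z^2 and Ȟ^2 = 0


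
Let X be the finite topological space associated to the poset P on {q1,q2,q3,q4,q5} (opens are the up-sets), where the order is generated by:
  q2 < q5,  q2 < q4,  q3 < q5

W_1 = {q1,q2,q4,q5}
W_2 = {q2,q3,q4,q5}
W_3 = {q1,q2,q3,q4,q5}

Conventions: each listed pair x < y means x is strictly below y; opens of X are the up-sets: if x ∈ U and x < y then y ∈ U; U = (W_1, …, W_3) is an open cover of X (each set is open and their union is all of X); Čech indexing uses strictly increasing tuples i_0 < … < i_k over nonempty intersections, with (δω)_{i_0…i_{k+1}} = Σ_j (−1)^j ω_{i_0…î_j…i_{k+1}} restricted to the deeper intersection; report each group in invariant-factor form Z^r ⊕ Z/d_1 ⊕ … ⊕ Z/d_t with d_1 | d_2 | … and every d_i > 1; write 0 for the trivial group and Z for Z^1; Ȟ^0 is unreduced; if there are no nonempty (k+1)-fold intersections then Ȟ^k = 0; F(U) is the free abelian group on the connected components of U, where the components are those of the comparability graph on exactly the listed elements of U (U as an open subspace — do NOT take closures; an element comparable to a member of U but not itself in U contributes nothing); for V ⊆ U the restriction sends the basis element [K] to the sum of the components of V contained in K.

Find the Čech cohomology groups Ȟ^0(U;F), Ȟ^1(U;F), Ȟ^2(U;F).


nerve simplices:
  W12={q2,q4,q5} W13={q1,q2,q4,q5} W23={q2,q3,q4,q5}
  W123={q2,q4,q5}
components per intersection:
  W1: {q1} {q2,q4,q5}
  W2: {q2,q3,q4,q5}
  W3: {q1} {q2,q3,q4,q5}
  W12: {q2,q4,q5}
  W13: {q1} {q2,q4,q5}
  W23: {q2,q3,q4,q5}
  W123: {q2,q4,q5}
C dims 5,4,1; δ0: rk 3, SNF 1^3; δ1: rk 1, SNF 1^1
degree 0: 5−3−0 = 2 → Ȟ^0 ≅ Z^2
degree 1: 4−1−3 = 0 → Ȟ^1 ≅ 0
degree 2: 1−0−1 = 0 → Ȟ^2 ≅ 0

Ȟ^0(U;F) ≅ Z^2, Ȟ^1(U;F) ≅ 0, Ȟ^2(U;F) ≅ 0


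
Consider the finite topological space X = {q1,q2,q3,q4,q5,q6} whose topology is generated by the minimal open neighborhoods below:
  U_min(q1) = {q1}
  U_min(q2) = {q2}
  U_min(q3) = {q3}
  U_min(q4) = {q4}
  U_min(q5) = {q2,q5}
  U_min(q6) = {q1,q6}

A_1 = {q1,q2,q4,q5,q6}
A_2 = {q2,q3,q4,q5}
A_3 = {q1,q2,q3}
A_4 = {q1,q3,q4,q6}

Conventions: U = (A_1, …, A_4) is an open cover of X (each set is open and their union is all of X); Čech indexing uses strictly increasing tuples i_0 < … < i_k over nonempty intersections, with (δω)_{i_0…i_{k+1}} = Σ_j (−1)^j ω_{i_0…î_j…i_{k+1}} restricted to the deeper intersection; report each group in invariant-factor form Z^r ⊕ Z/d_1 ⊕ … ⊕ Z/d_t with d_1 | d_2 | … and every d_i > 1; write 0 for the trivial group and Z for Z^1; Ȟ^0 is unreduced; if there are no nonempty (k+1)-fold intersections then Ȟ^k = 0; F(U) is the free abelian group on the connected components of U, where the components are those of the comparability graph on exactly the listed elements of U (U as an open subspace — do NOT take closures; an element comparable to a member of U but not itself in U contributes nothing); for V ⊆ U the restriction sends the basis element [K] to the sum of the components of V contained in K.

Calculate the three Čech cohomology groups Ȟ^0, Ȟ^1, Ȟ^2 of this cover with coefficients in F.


nonempty intersections:
  A12={q2,q4,q5} A13={q1,q2} A14={q1,q4,q6} A23={q2,q3} A24={q3,q4} A34={q1,q3}
  A123={q2} A124={q4} A134={q1} A234={q3}
components per intersection:
  A1: {q1,q6} {q2,q5} {q4}
  A2: {q2,q5} {q3} {q4}
  A3: {q1} {q2} {q3}
  A4: {q1,q6} {q3} {q4}
  A12: {q2,q5} {q4}
  A13: {q1} {q2}
  A14: {q1,q6} {q4}
  A23: {q2} {q3}
  A24: {q3} {q4}
  A34: {q1} {q3}
  A123: {q2}
  A124: {q4}
  A134: {q1}
  A234: {q3}
C dims 12,12,4; δ0: rk 8, SNF 1^8; δ1: rk 4, SNF 1^4
Ȟ^0: (12−8)−0=4 ⇒ Z^4
Ȟ^1: (12−4)−8=0 ⇒ 0
Ȟ^2: (4−0)−4=0 ⇒ 0

Ȟ^0(U;F) ≅ Z^4, Ȟ^1(U;F) ≅ 0, Ȟ^2(U;F) ≅ 0


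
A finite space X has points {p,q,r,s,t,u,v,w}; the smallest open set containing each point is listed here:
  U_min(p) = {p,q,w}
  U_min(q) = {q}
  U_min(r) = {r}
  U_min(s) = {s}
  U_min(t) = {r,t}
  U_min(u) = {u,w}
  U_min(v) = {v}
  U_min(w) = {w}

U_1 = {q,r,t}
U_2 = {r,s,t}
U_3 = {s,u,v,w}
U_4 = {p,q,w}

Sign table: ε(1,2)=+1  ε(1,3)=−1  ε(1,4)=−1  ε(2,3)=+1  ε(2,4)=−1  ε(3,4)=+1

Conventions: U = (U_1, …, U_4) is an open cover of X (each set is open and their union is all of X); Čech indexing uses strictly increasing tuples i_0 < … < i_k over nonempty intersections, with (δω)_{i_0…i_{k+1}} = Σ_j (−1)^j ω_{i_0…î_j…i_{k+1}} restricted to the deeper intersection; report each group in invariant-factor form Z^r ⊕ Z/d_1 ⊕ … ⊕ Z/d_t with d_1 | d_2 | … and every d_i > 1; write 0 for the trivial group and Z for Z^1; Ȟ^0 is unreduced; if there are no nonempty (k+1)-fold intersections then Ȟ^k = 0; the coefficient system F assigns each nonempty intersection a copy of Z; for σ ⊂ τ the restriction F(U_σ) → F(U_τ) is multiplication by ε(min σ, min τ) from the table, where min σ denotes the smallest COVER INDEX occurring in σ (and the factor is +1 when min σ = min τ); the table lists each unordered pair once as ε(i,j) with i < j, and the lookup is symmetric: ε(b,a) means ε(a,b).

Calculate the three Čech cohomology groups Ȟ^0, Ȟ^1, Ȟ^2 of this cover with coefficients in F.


Ȟ^0 = 0; Ȟ^1 = Z/2; Ȟ^2 = 0

cover nerve:
  U12={r,t} U14={q} U23={s} U34={w}
C dims 4,4; δ0: rk 4, SNF 1^3·2
Ȟ^0: (4−4)−0=0 ⇒ 0
Ȟ^1: (4−0)−4=0 plus torsion [2] ⇒ Z/2
Ȟ^2: (0−0)−0=0 ⇒ 0


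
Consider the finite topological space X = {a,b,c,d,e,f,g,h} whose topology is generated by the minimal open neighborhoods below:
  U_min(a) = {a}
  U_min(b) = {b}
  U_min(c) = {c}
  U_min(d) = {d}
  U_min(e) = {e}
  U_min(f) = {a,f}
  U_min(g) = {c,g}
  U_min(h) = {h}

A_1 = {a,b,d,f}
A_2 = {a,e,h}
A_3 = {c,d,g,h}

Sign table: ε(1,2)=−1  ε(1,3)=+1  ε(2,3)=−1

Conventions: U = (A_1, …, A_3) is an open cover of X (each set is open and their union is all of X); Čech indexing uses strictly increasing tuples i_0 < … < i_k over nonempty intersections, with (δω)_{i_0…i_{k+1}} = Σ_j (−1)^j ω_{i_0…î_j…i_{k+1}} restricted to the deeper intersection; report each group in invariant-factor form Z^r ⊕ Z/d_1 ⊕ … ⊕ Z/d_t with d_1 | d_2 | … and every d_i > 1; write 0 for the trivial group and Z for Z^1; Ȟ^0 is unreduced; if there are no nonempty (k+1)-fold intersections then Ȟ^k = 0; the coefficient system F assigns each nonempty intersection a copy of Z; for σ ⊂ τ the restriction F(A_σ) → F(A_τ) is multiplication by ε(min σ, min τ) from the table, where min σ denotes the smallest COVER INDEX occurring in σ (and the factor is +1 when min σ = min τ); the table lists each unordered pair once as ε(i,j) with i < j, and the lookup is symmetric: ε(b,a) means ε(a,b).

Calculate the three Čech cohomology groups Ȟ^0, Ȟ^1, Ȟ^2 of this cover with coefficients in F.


Ȟ^0 ≅ Z; Ȟ^1 ≅ Z; Ȟ^2 ≅ 0

nerve of the cover:
  A12={a} A13={d} A23={h}
C dims 3,3; δ0: rk 2, SNF 1^2
Ȟ^0 = (3 − 2) − 0 = 1, so Ȟ^0 ≅ Z
Ȟ^1 = (3 − 0) − 2 = 1, so Ȟ^1 ≅ Z
Ȟ^2 = (0 − 0) − 0 = 0, so Ȟ^2 ≅ 0


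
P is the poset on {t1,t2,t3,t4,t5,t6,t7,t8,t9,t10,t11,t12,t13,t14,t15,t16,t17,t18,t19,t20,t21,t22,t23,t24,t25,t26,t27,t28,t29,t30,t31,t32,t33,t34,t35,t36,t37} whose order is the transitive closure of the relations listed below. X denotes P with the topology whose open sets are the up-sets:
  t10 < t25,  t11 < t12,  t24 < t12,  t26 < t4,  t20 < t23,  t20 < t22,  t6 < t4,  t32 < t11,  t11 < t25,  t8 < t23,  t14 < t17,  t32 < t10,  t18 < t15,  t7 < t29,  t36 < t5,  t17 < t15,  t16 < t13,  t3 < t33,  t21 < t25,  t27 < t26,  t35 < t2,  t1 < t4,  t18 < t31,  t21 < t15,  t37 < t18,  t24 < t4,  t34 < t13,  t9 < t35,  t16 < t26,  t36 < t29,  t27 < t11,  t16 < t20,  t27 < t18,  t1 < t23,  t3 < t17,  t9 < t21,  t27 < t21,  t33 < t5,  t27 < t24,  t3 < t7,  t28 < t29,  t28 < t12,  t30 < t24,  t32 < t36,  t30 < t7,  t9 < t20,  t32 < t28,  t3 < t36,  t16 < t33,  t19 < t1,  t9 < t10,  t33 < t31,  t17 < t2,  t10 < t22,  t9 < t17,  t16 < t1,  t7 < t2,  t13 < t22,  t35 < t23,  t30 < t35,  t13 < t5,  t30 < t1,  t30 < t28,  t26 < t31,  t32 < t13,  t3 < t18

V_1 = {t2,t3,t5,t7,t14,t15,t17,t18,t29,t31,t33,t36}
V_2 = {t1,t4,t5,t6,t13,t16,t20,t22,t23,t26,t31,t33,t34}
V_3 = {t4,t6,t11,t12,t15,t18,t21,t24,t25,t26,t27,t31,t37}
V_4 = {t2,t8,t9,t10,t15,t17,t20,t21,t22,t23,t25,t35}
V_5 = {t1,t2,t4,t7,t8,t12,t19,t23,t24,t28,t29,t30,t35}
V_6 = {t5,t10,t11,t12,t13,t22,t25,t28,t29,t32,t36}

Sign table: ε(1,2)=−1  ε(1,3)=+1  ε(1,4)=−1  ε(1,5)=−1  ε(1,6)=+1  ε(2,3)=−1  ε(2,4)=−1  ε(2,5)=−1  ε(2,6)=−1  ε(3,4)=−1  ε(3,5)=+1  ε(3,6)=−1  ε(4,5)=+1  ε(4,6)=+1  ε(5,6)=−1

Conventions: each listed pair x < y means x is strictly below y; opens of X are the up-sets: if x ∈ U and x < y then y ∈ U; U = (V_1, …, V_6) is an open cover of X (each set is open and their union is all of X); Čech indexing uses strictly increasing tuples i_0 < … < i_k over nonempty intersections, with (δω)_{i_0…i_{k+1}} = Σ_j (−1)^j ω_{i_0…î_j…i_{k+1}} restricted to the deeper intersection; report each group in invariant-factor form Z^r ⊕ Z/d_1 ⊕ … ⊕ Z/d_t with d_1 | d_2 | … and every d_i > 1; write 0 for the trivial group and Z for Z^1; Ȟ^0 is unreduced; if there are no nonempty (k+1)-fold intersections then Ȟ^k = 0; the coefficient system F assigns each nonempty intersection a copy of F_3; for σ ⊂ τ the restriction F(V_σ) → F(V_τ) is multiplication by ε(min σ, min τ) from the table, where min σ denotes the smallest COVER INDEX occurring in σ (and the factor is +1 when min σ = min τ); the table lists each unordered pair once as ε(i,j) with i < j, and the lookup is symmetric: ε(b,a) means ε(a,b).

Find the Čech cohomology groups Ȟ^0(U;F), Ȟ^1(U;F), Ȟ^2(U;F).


Ȟ^0 ≅ 0,  Ȟ^1 ≅ 0,  Ȟ^2 ≅ Z/3

nonempty intersections:
  V12={t5,t31,t33} V13={t15,t18,t31} V14={t2,t15,t17} V15={t2,t7,t29} V16={t5,t29,t36} V23={t4,t6,t26,t31} V24={t20,t22,t23} V25={t1,t4,t23} V26={t5,t13,t22} V34={t15,t21,t25} V35={t4,t12,t24} V36={t11,t12,t25} V45={t2,t8,t23,t35} V46={t10,t22,t25} V56={t12,t28,t29}
  V123={t31} V126={t5} V134={t15} V145={t2} V156={t29} V235={t4} V245={t23} V246={t22} V346={t25} V356={t12}
C dims 6,15,10; δ0: rk_F3 6; δ1: rk_F3 9
Ȟ^0: (6−6)−0=0 ⇒ 0
Ȟ^1: (15−9)−6=0 ⇒ 0
Ȟ^2: (10−0)−9=1 ⇒ Z/3


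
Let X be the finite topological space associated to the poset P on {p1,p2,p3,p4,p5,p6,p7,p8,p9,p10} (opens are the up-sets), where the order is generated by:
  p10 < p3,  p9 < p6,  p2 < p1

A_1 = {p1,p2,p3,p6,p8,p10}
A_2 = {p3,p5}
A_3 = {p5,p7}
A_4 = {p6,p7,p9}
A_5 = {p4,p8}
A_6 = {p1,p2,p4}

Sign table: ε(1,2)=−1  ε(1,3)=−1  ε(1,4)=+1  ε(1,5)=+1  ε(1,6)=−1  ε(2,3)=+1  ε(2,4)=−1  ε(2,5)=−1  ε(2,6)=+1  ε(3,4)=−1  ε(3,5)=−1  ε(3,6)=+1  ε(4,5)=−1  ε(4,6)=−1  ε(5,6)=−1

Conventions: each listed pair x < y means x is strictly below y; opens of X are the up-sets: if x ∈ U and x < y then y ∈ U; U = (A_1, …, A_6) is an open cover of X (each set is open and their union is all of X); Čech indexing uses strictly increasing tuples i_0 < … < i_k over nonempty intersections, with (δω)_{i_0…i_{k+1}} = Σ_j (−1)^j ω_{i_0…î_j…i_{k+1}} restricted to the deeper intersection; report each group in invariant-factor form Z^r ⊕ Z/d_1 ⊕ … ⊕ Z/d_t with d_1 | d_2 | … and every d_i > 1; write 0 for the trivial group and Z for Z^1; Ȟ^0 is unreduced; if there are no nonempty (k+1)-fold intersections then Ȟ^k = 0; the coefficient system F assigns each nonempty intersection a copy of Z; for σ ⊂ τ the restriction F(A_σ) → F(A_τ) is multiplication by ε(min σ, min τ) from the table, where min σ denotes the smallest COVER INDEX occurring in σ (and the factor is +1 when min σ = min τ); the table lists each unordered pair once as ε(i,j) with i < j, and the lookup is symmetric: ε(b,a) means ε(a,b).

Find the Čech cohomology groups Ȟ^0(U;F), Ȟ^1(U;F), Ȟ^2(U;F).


cover nerve:
  A12={p3} A14={p6} A15={p8} A16={p1,p2} A23={p5} A34={p7} A56={p4}
C dims 6,7; δ0: rk 5, SNF 1^5
Ȟ^0: (6−5)−0=1 ⇒ Z
Ȟ^1: (7−0)−5=2 ⇒ Z^2
Ȟ^2: (0−0)−0=0 ⇒ 0

Ȟ^0 = Z; Ȟ^1 = Z^2; Ȟ^2 = 0


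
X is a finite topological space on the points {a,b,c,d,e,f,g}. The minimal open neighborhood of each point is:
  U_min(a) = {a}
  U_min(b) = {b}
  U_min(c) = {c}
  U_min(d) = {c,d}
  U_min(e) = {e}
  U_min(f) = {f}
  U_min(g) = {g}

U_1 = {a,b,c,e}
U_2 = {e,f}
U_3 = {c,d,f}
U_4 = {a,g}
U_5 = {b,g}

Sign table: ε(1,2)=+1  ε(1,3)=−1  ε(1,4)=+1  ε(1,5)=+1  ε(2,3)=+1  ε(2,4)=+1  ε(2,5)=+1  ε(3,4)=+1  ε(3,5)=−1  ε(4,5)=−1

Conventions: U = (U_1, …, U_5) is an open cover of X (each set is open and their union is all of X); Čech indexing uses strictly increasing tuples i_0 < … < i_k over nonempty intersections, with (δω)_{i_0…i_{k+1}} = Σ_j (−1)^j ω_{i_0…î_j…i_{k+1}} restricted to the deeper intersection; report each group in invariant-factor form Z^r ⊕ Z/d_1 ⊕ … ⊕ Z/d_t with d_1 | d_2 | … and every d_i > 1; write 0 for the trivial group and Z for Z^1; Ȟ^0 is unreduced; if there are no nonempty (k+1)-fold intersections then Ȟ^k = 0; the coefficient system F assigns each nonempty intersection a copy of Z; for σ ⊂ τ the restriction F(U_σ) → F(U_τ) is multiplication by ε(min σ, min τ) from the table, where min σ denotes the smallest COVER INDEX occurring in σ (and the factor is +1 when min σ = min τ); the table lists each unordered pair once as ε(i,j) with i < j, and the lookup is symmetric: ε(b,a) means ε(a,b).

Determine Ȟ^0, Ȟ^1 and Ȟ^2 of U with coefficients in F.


Ȟ^0 ≅ 0, Ȟ^1 ≅ Z ⊕ Z/2, Ȟ^2 ≅ 0

nonempty intersections:
  U12={e} U13={c} U14={a} U15={b} U23={f} U45={g}
C dims 5,6; δ0: rk 5, SNF 1^4·2
Ȟ^0: (5−5)−0=0 ⇒ 0
Ȟ^1: (6−0)−5=1 plus torsion [2] ⇒ Z ⊕ Z/2
Ȟ^2: (0−0)−0=0 ⇒ 0


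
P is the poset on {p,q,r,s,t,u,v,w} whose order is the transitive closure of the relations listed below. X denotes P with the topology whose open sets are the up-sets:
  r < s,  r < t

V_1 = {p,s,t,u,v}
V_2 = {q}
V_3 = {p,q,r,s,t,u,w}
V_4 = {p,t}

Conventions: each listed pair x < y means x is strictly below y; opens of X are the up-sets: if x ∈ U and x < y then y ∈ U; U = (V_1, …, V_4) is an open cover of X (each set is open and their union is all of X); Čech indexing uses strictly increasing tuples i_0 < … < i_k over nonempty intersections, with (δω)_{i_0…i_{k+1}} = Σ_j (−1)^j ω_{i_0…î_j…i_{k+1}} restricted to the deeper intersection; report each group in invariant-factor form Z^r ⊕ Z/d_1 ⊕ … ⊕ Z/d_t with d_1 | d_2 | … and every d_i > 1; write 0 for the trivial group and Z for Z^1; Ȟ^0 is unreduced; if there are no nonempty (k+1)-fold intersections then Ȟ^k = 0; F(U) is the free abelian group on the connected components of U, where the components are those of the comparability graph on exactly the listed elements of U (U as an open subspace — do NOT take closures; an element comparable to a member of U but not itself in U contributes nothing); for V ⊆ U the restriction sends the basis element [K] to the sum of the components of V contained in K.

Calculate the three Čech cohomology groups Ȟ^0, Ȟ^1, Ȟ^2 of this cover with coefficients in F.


cover nerve:
  V13={p,s,t,u} V14={p,t} V23={q} V34={p,t}
  V134={p,t}
components per intersection:
  V1: {p} {s} {t} {u} {v}
  V2: {q}
  V3: {p} {q} {r,s,t} {u} {w}
  V4: {p} {t}
  V13: {p} {s} {t} {u}
  V14: {p} {t}
  V23: {q}
  V34: {p} {t}
  V134: {p} {t}
C dims 13,9,2; δ0: rk 7, SNF 1^7; δ1: rk 2, SNF 1^2
Ȟ^0: (13−7)−0=6 ⇒ Z^6
Ȟ^1: (9−2)−7=0 ⇒ 0
Ȟ^2: (2−0)−2=0 ⇒ 0

Ȟ^0(U;F) ≅ Z^6,  Ȟ^1(U;F) ≅ 0,  Ȟ^2(U;F) ≅ 0


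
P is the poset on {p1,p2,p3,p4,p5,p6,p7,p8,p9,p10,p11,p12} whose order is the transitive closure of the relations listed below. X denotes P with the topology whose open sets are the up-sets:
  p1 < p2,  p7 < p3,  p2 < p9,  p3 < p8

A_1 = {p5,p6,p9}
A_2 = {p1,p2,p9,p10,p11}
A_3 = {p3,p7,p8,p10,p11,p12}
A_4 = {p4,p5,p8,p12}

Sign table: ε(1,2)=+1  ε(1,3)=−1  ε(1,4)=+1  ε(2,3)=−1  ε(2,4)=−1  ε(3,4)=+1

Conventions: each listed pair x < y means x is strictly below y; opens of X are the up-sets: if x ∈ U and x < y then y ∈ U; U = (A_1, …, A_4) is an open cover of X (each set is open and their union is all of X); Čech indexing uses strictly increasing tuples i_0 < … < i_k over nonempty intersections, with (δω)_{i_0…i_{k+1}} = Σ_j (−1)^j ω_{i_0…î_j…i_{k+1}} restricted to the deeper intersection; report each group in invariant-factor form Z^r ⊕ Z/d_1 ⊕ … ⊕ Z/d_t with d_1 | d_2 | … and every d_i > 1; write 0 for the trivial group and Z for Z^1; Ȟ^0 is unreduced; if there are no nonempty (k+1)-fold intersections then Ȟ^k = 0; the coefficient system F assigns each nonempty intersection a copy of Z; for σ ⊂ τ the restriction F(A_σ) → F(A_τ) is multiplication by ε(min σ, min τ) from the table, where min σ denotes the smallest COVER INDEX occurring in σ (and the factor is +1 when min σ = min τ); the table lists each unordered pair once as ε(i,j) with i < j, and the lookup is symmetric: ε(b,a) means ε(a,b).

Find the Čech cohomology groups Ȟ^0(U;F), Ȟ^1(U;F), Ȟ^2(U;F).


Ȟ^0 = 0, Ȟ^1 = Z/2, Ȟ^2 = 0

nerve simplices:
  A12={p9} A14={p5} A23={p10,p11} A34={p8,p12}
C dims 4,4; δ0: rk 4, SNF 1^3·2
degree 0: 4−4−0 = 0 → Ȟ^0 ≅ 0
degree 1: 4−0−4 = 0 plus torsion [2] → Ȟ^1 ≅ Z/2
degree 2: 0−0−0 = 0 → Ȟ^2 ≅ 0


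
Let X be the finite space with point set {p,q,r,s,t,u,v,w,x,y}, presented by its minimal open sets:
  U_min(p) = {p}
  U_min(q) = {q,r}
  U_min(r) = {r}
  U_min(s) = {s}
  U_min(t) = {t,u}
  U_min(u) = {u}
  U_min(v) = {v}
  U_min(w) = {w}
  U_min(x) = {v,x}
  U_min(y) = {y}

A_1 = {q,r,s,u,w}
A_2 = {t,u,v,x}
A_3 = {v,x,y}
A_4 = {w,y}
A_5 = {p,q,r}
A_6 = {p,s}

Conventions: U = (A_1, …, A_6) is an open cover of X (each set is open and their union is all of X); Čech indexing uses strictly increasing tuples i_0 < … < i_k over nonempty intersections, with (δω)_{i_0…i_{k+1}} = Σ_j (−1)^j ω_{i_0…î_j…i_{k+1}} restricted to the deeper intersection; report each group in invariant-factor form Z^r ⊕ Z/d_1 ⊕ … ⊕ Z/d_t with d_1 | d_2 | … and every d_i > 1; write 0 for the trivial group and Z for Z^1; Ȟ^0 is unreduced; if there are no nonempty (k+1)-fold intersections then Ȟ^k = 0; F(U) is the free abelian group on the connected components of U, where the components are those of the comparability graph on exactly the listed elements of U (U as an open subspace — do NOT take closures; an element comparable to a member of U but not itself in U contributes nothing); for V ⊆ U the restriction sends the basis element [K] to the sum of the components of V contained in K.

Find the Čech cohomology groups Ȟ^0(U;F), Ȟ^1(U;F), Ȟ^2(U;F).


nerve of the cover:
  A12={u} A14={w} A15={q,r} A16={s} A23={v,x} A34={y} A56={p}
components per intersection:
  A1: {q,r} {s} {u} {w}
  A2: {t,u} {v,x}
  A3: {v,x} {y}
  A4: {w} {y}
  A5: {p} {q,r}
  A6: {p} {s}
  A12: {u}
  A14: {w}
  A15: {q,r}
  A16: {s}
  A23: {v,x}
  A34: {y}
  A56: {p}
C dims 14,7; δ0: rk 7, SNF 1^7
Ȟ^0 = (14 − 7) − 0 = 7, so Ȟ^0 ≅ Z^7
Ȟ^1 = (7 − 0) − 7 = 0, so Ȟ^1 ≅ 0
Ȟ^2 = (0 − 0) − 0 = 0, so Ȟ^2 ≅ 0

Ȟ^0 = Z^7,  Ȟ^1 = 0,  Ȟ^2 = 0


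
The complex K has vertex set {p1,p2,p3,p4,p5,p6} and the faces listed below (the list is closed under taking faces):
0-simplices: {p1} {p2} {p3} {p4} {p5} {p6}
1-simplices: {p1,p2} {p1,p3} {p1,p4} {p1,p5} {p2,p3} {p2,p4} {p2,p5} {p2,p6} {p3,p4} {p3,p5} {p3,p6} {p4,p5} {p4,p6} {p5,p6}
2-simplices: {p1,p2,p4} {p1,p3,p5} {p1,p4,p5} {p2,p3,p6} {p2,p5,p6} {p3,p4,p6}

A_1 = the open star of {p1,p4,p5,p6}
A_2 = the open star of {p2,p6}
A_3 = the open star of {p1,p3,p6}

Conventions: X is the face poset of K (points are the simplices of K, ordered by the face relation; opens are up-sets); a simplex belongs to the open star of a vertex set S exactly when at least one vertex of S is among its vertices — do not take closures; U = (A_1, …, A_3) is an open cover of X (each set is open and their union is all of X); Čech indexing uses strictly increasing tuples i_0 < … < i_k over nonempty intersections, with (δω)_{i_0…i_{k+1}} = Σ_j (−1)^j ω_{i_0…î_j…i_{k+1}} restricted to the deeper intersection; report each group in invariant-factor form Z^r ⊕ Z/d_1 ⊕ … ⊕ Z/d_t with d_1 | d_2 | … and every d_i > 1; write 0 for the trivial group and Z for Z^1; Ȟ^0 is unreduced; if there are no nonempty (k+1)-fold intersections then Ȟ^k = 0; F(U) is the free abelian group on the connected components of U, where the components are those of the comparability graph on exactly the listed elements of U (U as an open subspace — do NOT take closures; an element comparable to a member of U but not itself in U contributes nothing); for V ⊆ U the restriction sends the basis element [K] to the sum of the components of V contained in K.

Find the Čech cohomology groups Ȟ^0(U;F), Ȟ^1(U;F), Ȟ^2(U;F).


Ȟ^0(U;F) ≅ Z, Ȟ^1(U;F) ≅ Z^2 and Ȟ^2(U;F) ≅ 0

nonempty overlaps:
  A1={{p1},{p4},{p5},{p6},{p1,p2},{p1,p3},{p1,p4},{p1,p5},{p2,p4},{p2,p5},{p2,p6},{p3,p4},{p3,p5},{p3,p6},{p4,p5},{p4,p6},{p5,p6},{p1,p2,p4},{p1,p3,p5},{p1,p4,p5},{p2,p3,p6},{p2,p5,p6},{p3,p4,p6}} A2={{p2},{p6},{p1,p2},{p2,p3},{p2,p4},{p2,p5},{p2,p6},{p3,p6},{p4,p6},{p5,p6},{p1,p2,p4},{p2,p3,p6},{p2,p5,p6},{p3,p4,p6}} A3={{p1},{p3},{p6},{p1,p2},{p1,p3},{p1,p4},{p1,p5},{p2,p3},{p2,p6},{p3,p4},{p3,p5},{p3,p6},{p4,p6},{p5,p6},{p1,p2,p4},{p1,p3,p5},{p1,p4,p5},{p2,p3,p6},{p2,p5,p6},{p3,p4,p6}}
  A12={{p6},{p1,p2},{p2,p4},{p2,p5},{p2,p6},{p3,p6},{p4,p6},{p5,p6},{p1,p2,p4},{p2,p3,p6},{p2,p5,p6},{p3,p4,p6}} A13={{p1},{p6},{p1,p2},{p1,p3},{p1,p4},{p1,p5},{p2,p6},{p3,p4},{p3,p5},{p3,p6},{p4,p6},{p5,p6},{p1,p2,p4},{p1,p3,p5},{p1,p4,p5},{p2,p3,p6},{p2,p5,p6},{p3,p4,p6}} A23={{p6},{p1,p2},{p2,p3},{p2,p6},{p3,p6},{p4,p6},{p5,p6},{p1,p2,p4},{p2,p3,p6},{p2,p5,p6},{p3,p4,p6}}
  A123={{p6},{p1,p2},{p2,p6},{p3,p6},{p4,p6},{p5,p6},{p1,p2,p4},{p2,p3,p6},{p2,p5,p6},{p3,p4,p6}}
components per intersection:
  A1: {{p1},{p4},{p5},{p6},{p1,p2},{p1,p3},{p1,p4},{p1,p5},{p2,p4},{p2,p5},{p2,p6},{p3,p4},{p3,p5},{p3,p6},{p4,p5},{p4,p6},{p5,p6},{p1,p2,p4},{p1,p3,p5},{p1,p4,p5},{p2,p3,p6},{p2,p5,p6},{p3,p4,p6}}
  A2: {{p2},{p6},{p1,p2},{p2,p3},{p2,p4},{p2,p5},{p2,p6},{p3,p6},{p4,p6},{p5,p6},{p1,p2,p4},{p2,p3,p6},{p2,p5,p6},{p3,p4,p6}}
  A3: {{p1},{p3},{p6},{p1,p2},{p1,p3},{p1,p4},{p1,p5},{p2,p3},{p2,p6},{p3,p4},{p3,p5},{p3,p6},{p4,p6},{p5,p6},{p1,p2,p4},{p1,p3,p5},{p1,p4,p5},{p2,p3,p6},{p2,p5,p6},{p3,p4,p6}}
  A12: {{p6},{p2,p5},{p2,p6},{p3,p6},{p4,p6},{p5,p6},{p2,p3,p6},{p2,p5,p6},{p3,p4,p6}} {{p1,p2},{p2,p4},{p1,p2,p4}}
  A13: {{p1},{p1,p2},{p1,p3},{p1,p4},{p1,p5},{p3,p5},{p1,p2,p4},{p1,p3,p5},{p1,p4,p5}} {{p6},{p2,p6},{p3,p4},{p3,p6},{p4,p6},{p5,p6},{p2,p3,p6},{p2,p5,p6},{p3,p4,p6}}
  A23: {{p6},{p2,p3},{p2,p6},{p3,p6},{p4,p6},{p5,p6},{p2,p3,p6},{p2,p5,p6},{p3,p4,p6}} {{p1,p2},{p1,p2,p4}}
  A123: {{p6},{p2,p6},{p3,p6},{p4,p6},{p5,p6},{p2,p3,p6},{p2,p5,p6},{p3,p4,p6}} {{p1,p2},{p1,p2,p4}}
C dims 3,6,2; δ0: rk 2, SNF 1^2; δ1: rk 2, SNF 1^2
degree 0: 3−2−0 = 1 → Ȟ^0 ≅ Z
degree 1: 6−2−2 = 2 → Ȟ^1 ≅ Z^2
degree 2: 2−0−2 = 0 → Ȟ^2 ≅ 0


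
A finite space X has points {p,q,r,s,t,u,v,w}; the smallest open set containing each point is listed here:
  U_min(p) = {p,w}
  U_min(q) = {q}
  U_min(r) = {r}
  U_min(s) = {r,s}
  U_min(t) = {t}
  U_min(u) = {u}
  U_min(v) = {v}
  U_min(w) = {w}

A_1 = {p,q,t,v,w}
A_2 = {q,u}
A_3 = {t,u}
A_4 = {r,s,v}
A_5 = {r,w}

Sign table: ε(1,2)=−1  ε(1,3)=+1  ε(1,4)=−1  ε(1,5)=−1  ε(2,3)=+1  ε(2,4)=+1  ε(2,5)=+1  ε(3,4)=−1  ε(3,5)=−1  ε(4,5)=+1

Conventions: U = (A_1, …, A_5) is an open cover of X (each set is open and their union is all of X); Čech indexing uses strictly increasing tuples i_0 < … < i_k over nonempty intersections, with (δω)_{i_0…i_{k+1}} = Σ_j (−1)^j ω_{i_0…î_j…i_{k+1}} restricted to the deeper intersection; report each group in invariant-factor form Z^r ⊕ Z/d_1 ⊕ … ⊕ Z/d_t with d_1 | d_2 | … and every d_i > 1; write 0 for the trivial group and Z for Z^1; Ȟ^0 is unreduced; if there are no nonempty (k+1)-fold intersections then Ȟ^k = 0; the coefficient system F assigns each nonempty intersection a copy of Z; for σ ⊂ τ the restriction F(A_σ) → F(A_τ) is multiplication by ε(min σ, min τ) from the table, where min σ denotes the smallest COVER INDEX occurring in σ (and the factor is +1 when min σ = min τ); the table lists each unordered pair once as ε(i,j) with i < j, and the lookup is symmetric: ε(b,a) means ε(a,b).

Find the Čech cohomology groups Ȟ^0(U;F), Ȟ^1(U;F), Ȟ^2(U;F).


Ȟ^0 = 0, Ȟ^1 = Z ⊕ Z/2, Ȟ^2 = 0

nerve simplices:
  A12={q} A13={t} A14={v} A15={w} A23={u} A45={r}
C dims 5,6; δ0: rk 5, SNF 1^4·2
degree 0: 5−5−0 = 0 → Ȟ^0 ≅ 0
degree 1: 6−0−5 = 1 plus torsion [2] → Ȟ^1 ≅ Z ⊕ Z/2
degree 2: 0−0−0 = 0 → Ȟ^2 ≅ 0


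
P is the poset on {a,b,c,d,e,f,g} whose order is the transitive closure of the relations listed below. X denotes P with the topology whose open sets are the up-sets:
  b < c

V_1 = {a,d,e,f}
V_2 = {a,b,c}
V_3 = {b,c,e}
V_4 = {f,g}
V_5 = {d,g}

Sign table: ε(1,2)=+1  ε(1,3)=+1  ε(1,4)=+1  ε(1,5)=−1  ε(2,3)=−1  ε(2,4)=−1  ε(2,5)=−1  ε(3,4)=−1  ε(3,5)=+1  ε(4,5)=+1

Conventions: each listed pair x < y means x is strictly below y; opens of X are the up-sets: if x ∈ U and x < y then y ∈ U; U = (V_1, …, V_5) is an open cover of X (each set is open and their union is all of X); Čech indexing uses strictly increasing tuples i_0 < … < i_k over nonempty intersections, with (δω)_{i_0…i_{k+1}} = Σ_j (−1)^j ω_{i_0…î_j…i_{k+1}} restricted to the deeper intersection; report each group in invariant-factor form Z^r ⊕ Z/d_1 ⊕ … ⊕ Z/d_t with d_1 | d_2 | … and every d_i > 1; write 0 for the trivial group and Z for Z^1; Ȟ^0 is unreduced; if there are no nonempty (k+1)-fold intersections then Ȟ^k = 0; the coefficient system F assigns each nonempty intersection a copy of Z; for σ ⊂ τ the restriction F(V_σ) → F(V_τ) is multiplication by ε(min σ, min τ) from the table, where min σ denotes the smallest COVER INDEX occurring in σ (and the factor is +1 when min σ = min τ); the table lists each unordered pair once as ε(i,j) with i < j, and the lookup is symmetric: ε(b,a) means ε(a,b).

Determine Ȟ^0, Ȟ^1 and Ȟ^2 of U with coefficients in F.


Ȟ^0(U;F) ≅ 0; Ȟ^1(U;F) ≅ Z ⊕ Z/2; Ȟ^2(U;F) ≅ 0

cover nerve:
  V12={a} V13={e} V14={f} V15={d} V23={b,c} V45={g}
C dims 5,6; δ0: rk 5, SNF 1^4·2
Ȟ^0: (5−5)−0=0 ⇒ 0
Ȟ^1: (6−0)−5=1 plus torsion [2] ⇒ Z ⊕ Z/2
Ȟ^2: (0−0)−0=0 ⇒ 0


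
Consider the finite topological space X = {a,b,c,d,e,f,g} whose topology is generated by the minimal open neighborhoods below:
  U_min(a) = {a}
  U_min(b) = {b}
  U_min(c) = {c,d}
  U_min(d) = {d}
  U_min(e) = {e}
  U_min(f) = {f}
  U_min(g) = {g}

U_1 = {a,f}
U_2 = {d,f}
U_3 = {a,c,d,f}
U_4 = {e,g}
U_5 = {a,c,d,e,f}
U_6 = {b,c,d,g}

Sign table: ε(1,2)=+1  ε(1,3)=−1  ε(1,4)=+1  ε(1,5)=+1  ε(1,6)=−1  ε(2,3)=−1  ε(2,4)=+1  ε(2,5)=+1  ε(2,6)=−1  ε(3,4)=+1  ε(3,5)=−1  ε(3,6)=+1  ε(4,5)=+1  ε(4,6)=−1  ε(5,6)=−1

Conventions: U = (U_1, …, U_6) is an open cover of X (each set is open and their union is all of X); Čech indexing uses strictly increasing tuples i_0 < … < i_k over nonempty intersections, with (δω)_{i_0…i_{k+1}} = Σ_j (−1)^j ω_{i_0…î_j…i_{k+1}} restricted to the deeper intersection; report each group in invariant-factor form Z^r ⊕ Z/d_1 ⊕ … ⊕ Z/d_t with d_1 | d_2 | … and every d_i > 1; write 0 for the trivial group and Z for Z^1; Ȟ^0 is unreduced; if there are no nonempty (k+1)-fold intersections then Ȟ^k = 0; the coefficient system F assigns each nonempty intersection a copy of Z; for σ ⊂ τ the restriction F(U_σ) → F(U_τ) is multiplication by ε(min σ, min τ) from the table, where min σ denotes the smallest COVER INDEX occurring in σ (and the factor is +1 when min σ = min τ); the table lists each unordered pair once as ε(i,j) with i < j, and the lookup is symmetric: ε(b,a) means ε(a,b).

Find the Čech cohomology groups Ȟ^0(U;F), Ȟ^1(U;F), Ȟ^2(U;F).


Ȟ^0(U;F) ≅ Z; Ȟ^1(U;F) ≅ Z; Ȟ^2(U;F) ≅ 0

intersection data:
  U12={f} U13={a,f} U15={a,f} U23={d,f} U25={d,f} U26={d} U35={a,c,d,f} U36={c,d} U45={e} U46={g} U56={c,d}
  U123={f} U125={f} U135={a,f} U235={d,f} U236={d} U256={d} U356={c,d}
  U1235={f} U2356={d}
C dims 6,11,7,2; δ0: rk 5, SNF 1^5; δ1: rk 5, SNF 1^5; δ2: rk 2, SNF 1^2
Ȟ^0 = (6 − 5) − 0 = 1, so Ȟ^0 ≅ Z
Ȟ^1 = (11 − 5) − 5 = 1, so Ȟ^1 ≅ Z
Ȟ^2 = (7 − 2) − 5 = 0, so Ȟ^2 ≅ 0


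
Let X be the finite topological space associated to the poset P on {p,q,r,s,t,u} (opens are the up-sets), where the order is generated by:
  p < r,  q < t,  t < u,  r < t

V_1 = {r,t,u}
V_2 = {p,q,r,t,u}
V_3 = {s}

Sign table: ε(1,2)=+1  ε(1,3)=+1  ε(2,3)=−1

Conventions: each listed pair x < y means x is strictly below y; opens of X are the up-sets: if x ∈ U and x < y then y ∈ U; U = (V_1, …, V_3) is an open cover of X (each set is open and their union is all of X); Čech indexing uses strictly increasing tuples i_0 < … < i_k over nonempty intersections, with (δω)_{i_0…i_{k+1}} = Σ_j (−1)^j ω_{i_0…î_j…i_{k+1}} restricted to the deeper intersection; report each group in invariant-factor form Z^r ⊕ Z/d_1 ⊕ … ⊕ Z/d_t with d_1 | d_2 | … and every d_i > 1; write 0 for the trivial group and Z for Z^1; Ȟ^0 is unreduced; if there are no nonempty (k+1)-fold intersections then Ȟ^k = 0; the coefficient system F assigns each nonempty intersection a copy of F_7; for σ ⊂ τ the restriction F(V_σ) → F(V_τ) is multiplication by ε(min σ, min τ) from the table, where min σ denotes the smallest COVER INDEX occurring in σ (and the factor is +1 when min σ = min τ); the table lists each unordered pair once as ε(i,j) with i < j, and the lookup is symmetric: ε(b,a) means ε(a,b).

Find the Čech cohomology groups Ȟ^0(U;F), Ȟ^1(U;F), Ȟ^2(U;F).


nerve simplices:
  V12={r,t,u}
C dims 3,1; δ0: rk_F7 1
degree 0: 3−1−0 = 2 → Ȟ^0 ≅ Z/7 ⊕ Z/7
degree 1: 1−0−1 = 0 → Ȟ^1 ≅ 0
degree 2: 0−0−0 = 0 → Ȟ^2 ≅ 0

Ȟ^0 = Z/7 ⊕ Z/7,  Ȟ^1 = 0,  Ȟ^2 = 0


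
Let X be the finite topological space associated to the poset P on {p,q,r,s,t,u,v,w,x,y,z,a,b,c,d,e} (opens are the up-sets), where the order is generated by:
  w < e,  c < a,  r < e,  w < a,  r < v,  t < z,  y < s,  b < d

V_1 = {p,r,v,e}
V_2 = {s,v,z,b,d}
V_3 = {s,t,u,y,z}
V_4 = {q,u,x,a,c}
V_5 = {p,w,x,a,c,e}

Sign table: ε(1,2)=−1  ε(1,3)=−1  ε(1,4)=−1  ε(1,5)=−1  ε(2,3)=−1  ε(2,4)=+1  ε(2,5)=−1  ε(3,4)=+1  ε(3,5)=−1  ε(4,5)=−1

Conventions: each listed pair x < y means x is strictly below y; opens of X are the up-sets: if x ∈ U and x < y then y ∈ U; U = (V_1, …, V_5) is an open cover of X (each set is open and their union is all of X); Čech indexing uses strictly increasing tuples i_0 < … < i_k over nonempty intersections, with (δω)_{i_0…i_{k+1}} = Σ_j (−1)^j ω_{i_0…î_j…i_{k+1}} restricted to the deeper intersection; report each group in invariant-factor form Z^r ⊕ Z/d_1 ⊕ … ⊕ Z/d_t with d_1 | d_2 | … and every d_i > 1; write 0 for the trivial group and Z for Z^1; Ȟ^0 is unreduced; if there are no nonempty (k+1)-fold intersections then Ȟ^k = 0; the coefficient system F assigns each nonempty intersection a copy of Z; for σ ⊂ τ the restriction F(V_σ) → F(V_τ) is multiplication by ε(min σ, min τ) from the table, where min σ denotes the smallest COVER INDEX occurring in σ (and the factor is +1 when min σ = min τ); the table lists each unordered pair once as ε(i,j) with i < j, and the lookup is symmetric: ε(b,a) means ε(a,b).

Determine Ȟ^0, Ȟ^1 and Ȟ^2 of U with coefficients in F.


nonempty overlaps:
  V12={v} V15={p,e} V23={s,z} V34={u} V45={x,a,c}
C dims 5,5; δ0: rk 4, SNF 1^4
degree 0: 5−4−0 = 1 → Ȟ^0 ≅ Z
degree 1: 5−0−4 = 1 → Ȟ^1 ≅ Z
degree 2: 0−0−0 = 0 → Ȟ^2 ≅ 0

Ȟ^0(U;F) ≅ Z, Ȟ^1(U;F) ≅ Z, Ȟ^2(U;F) ≅ 0
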